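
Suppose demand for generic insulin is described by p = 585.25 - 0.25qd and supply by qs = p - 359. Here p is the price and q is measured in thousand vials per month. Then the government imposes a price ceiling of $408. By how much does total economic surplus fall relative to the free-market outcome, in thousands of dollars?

Rearranging demand gives qd = 2341 - 4p. Equilibrium: 2341 - 4p = p - 359, so 2700 = 5p and p* = 540, q* = 181.
Because the ceiling (408) lies below the market-clearing price, it is binding.
At p = 408: qd = 2341 - 4·408 = 709 and qs = 408 - 359 = 49.
Quantity traded falls to 49. At q = 49 the demand price is (2341 - 49)/4 = 573 and the supply price is 359 + 49 = 408.
Deadweight loss = ½ · (573 - 408) · (181 - 49) = ½ · 165 · 132 = 10890.

10890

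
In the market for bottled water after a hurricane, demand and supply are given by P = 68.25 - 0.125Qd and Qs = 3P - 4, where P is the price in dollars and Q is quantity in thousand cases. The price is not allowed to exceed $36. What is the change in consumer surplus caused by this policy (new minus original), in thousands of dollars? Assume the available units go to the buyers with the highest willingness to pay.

1345.75

Rearranging demand gives Qd = 546 - 8P. Setting quantity demanded equal to quantity supplied, 546 - 8P = 3P - 4, gives P* = 50 and Q* = 146.
Since 36 < 50, the ceiling is binding.
At P = 36: Qd = 546 - 8·36 = 258 and Qs = 3·36 - 4 = 104.
Consumer surplus without the control is ½ · (68.25 - 50) · 146 = 1332.25.
With the ceiling, 104 units are sold at 36 (assume they go to the highest-value buyers). The demand price at Q = 104 is 55.25, so CS = ½ · [(68.25 - 36) + (55.25 - 36)] · 104 = 2678.
Change in consumer surplus = 2678 - 1332.25 = 1345.75.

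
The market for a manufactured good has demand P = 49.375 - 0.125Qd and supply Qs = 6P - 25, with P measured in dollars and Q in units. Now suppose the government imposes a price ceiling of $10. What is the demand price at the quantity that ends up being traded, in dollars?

Rearranging demand gives Qd = 395 - 8P. Setting quantity demanded equal to quantity supplied, 395 - 8P = 6P - 25, gives P* = 30 and Q* = 155.
The ceiling of 10 is below the equilibrium price 30, so it binds.
At P = 10: Qd = 395 - 8·10 = 315 and Qs = 6·10 - 25 = 35.
Only 35 units reach the market. On the demand curve, the marginal buyer's willingness to pay at Q = 35 is (395 - 35)/8 = 45.

45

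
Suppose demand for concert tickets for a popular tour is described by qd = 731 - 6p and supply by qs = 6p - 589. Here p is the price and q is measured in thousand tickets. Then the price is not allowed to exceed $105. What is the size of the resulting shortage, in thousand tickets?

Equilibrium: 731 - 6p = 6p - 589, so 1320 = 12p and p* = 110, q* = 71.
Since 105 < 110, the ceiling is binding.
At p = 105: qd = 731 - 6·105 = 101 and qs = 6·105 - 589 = 41.
Shortage = qd - qs = 101 - 41 = 60.

60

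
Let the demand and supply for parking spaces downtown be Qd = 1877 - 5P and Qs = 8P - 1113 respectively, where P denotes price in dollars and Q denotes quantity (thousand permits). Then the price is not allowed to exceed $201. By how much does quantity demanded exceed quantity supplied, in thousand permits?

377

Without the control the market clears where 1877 - 5P = 8P - 1113, i.e. P* = 230 and Q* = 727.
The ceiling of 201 is below the equilibrium price 230, so it binds.
At P = 201: Qd = 1877 - 5·201 = 872 and Qs = 8·201 - 1113 = 495.
Shortage = Qd - Qs = 872 - 495 = 377.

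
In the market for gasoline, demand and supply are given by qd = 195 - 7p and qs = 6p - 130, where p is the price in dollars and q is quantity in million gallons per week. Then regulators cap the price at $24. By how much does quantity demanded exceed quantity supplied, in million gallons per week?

Setting quantity demanded equal to quantity supplied, 195 - 7p = 6p - 130, gives p* = 25 and q* = 20.
Since 24 < 25, the ceiling is binding.
At p = 24: qd = 195 - 7·24 = 27 and qs = 6·24 - 130 = 14.
Shortage = qd - qs = 27 - 14 = 13.

13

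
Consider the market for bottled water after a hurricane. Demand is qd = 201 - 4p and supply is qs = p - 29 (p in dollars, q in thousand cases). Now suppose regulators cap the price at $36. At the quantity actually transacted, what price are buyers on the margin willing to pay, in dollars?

48.5

In a free market, 201 - 4p = p - 29 gives the equilibrium p* = 46, q* = 17.
Because the ceiling (36) lies below the market-clearing price, it is binding.
At p = 36: qd = 201 - 4·36 = 57 and qs = 36 - 29 = 7.
Only 7 units reach the market. On the demand curve, the marginal buyer's willingness to pay at q = 7 is (201 - 7)/4 = 48.5.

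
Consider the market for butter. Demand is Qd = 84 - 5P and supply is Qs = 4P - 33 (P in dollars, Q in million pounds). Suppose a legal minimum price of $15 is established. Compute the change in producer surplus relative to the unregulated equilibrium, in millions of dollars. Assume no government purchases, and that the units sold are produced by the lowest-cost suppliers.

Without the control the market clears where 84 - 5P = 4P - 33, i.e. P* = 13 and Q* = 19.
Because the floor (15) lies above the market-clearing price, it is binding.
At P = 15: Qd = 84 - 5·15 = 9 and Qs = 4·15 - 33 = 27.
Producer surplus without the control is ½ · (13 - 8.25) · 19 = 45.125.
With the floor, 9 units are sold at 15. The supply price at Q = 9 is 10.5, so PS = ½ · [(15 - 8.25) + (15 - 10.5)] · 9 = 50.625.
Change in producer surplus = 50.625 - 45.125 = 5.5.

5.5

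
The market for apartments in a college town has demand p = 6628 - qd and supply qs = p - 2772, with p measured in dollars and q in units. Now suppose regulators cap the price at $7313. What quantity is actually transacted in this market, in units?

1928

Rearranging demand gives qd = 6628 - p. Equilibrium: 6628 - p = p - 2772, so 9400 = 2p and p* = 4700, q* = 1928.
The ceiling of 7313 is above the equilibrium price 4700, so it is not binding; the market clears at p* = 4700, q* = 1928.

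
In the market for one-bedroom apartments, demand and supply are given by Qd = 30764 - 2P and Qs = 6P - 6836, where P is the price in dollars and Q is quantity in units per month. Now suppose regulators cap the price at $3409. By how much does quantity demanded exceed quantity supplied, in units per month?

10328

Equilibrium: 30764 - 2P = 6P - 6836, so 37600 = 8P and P* = 4700, Q* = 21364.
Because the ceiling (3409) lies below the market-clearing price, it is binding.
At P = 3409: Qd = 30764 - 2·3409 = 23946 and Qs = 6·3409 - 6836 = 13618.
Shortage = Qd - Qs = 23946 - 13618 = 10328.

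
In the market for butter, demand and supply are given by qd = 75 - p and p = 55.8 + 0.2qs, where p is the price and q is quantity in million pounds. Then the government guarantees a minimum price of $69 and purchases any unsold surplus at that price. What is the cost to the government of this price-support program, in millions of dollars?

Rearranging supply gives qs = 5p - 279. Setting quantity demanded equal to quantity supplied, 75 - p = 5p - 279, gives p* = 59 and q* = 16.
The floor of 69 is above the equilibrium price 59, so it binds.
At p = 69: qd = 75 - 69 = 6 and qs = 5·69 - 279 = 66.
Surplus = qs - qd = 60.
Government expenditure = surplus × support price = 60 × 69 = 4140.

4140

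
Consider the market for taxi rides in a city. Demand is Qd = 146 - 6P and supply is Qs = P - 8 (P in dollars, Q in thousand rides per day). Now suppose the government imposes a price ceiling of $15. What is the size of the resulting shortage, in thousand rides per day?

49

Setting quantity demanded equal to quantity supplied, 146 - 6P = P - 8, gives P* = 22 and Q* = 14.
Since 15 < 22, the ceiling is binding.
At P = 15: Qd = 146 - 6·15 = 56 and Qs = 15 - 8 = 7.
Shortage = Qd - Qs = 56 - 7 = 49.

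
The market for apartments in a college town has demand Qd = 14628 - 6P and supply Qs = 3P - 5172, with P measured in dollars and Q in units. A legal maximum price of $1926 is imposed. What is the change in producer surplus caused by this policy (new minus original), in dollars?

-278658

Setting quantity demanded equal to quantity supplied, 14628 - 6P = 3P - 5172, gives P* = 2200 and Q* = 1428.
The ceiling of 1926 is below the equilibrium price 2200, so it binds.
At P = 1926: Qd = 14628 - 6·1926 = 3072 and Qs = 3·1926 - 5172 = 606.
Producer surplus without the control is ½ · (2200 - 1724) · 1428 = 339864.
With the ceiling, producers sell 606 units at 1926, so PS = ½ · (1926 - 1724) · 606 = 61206.
Change in producer surplus = 61206 - 339864 = -278658.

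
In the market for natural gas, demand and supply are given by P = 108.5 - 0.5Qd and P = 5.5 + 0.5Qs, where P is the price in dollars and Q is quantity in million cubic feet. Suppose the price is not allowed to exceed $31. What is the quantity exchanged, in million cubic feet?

51

Rearranging demand gives Qd = 217 - 2P; rearranging supply gives Qs = 2P - 11. Without the control the market clears where 217 - 2P = 2P - 11, i.e. P* = 57 and Q* = 103.
Because the ceiling (31) lies below the market-clearing price, it is binding.
At P = 31: Qd = 217 - 2·31 = 155 and Qs = 2·31 - 11 = 51.
The quantity actually transacted is the short side, supply: 51.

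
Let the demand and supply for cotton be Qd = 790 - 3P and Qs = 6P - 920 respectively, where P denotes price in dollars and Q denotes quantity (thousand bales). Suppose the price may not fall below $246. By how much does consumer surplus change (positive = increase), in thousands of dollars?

Without the control the market clears where 790 - 3P = 6P - 920, i.e. P* = 190 and Q* = 220.
Because the floor (246) lies above the market-clearing price, it is binding.
At P = 246: Qd = 790 - 3·246 = 52 and Qs = 6·246 - 920 = 556.
Consumer surplus without the control is ½ · (790/3 - 190) · 220 = 24200/3.
With the floor, consumers buy 52 units at 246, so CS = ½ · (790/3 - 246) · 52 = 1352/3.
Change in consumer surplus = 1352/3 - 24200/3 = -7616.

-7616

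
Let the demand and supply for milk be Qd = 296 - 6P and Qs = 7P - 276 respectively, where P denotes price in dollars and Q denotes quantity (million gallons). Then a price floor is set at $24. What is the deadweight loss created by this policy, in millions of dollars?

0

Without the control the market clears where 296 - 6P = 7P - 276, i.e. P* = 44 and Q* = 32.
The floor of 24 is below the equilibrium price 44, so it is not binding; the market clears at P* = 44, Q* = 32.
Since the control does not bind, no trades are prevented and deadweight loss is zero.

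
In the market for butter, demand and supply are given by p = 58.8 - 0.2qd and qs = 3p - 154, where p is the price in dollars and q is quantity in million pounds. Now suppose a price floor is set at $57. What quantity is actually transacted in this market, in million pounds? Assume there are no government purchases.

Rearranging demand gives qd = 294 - 5p. In a free market, 294 - 5p = 3p - 154 gives the equilibrium p* = 56, q* = 14.
Since 57 > 56, the floor is binding.
At p = 57: qd = 294 - 5·57 = 9 and qs = 3·57 - 154 = 17.
The quantity actually transacted is the short side, demand: 9.

9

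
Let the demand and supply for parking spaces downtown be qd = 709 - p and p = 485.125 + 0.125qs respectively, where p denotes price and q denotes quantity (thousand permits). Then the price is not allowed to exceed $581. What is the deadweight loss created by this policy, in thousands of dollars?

Rearranging supply gives qs = 8p - 3881. Without the control the market clears where 709 - p = 8p - 3881, i.e. p* = 510 and q* = 199.
The ceiling of 581 is above the equilibrium price 510, so it is not binding; the market clears at p* = 510, q* = 199.
Since the control does not bind, no trades are prevented and deadweight loss is zero.

0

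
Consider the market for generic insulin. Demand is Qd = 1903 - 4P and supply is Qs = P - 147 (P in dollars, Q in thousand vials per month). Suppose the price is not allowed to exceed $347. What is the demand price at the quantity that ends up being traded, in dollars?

425.75

In a free market, 1903 - 4P = P - 147 gives the equilibrium P* = 410, Q* = 263.
The ceiling of 347 is below the equilibrium price 410, so it binds.
At P = 347: Qd = 1903 - 4·347 = 515 and Qs = 347 - 147 = 200.
Only 200 units reach the market. On the demand curve, the marginal buyer's willingness to pay at Q = 200 is (1903 - 200)/4 = 425.75.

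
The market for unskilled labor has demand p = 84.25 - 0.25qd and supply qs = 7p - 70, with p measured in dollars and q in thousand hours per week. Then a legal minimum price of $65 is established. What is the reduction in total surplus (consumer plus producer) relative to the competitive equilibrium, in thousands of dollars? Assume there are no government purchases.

2464

Rearranging demand gives qd = 337 - 4p. Setting quantity demanded equal to quantity supplied, 337 - 4p = 7p - 70, gives p* = 37 and q* = 189.
Since 65 > 37, the floor is binding.
At p = 65: qd = 337 - 4·65 = 77 and qs = 7·65 - 70 = 385.
Quantity traded falls to 77. At q = 77 the demand price is (337 - 77)/4 = 65 and the supply price is (70 + 77)/7 = 21.
Deadweight loss = ½ · (65 - 21) · (189 - 77) = ½ · 44 · 112 = 2464.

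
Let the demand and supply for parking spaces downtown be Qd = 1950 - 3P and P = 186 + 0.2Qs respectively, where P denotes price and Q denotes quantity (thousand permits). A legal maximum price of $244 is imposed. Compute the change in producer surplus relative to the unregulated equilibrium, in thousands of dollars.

-67280

Rearranging supply gives Qs = 5P - 930. Equilibrium: 1950 - 3P = 5P - 930, so 2880 = 8P and P* = 360, Q* = 870.
The ceiling of 244 is below the equilibrium price 360, so it binds.
At P = 244: Qd = 1950 - 3·244 = 1218 and Qs = 5·244 - 930 = 290.
Producer surplus without the control is ½ · (360 - 186) · 870 = 75690.
With the ceiling, producers sell 290 units at 244, so PS = ½ · (244 - 186) · 290 = 8410.
Change in producer surplus = 8410 - 75690 = -67280.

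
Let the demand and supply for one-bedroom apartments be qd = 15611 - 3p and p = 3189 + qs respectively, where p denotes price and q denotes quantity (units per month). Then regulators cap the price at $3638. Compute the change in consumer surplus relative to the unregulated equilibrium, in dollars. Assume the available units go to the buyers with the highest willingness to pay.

Rearranging supply gives qs = p - 3189. Without the control the market clears where 15611 - 3p = p - 3189, i.e. p* = 4700 and q* = 1511.
Because the ceiling (3638) lies below the market-clearing price, it is binding.
At p = 3638: qd = 15611 - 3·3638 = 4697 and qs = 3638 - 3189 = 449.
Consumer surplus without the control is ½ · (15611/3 - 4700) · 1511 = 2283121/6.
With the ceiling, 449 units are sold at 3638 (assume they go to the highest-value buyers). The demand price at q = 449 is 5054, so CS = ½ · [(15611/3 - 3638) + (5054 - 3638)] · 449 = 4016305/6.
Change in consumer surplus = 4016305/6 - 2283121/6 = 288864.

288864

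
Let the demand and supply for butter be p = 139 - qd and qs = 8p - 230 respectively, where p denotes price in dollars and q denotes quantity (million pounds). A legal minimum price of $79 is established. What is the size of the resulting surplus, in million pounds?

Rearranging demand gives qd = 139 - p. Without the control the market clears where 139 - p = 8p - 230, i.e. p* = 41 and q* = 98.
Since 79 > 41, the floor is binding.
At p = 79: qd = 139 - 79 = 60 and qs = 8·79 - 230 = 402.
Surplus = qs - qd = 402 - 60 = 342.

342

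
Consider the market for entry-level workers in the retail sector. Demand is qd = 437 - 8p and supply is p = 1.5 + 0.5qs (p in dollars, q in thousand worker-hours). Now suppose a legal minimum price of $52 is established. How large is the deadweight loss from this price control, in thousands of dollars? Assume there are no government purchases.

1280

Rearranging supply gives qs = 2p - 3. Setting quantity demanded equal to quantity supplied, 437 - 8p = 2p - 3, gives p* = 44 and q* = 85.
Because the floor (52) lies above the market-clearing price, it is binding.
At p = 52: qd = 437 - 8·52 = 21 and qs = 2·52 - 3 = 101.
Quantity traded falls to 21. At q = 21 the demand price is (437 - 21)/8 = 52 and the supply price is (3 + 21)/2 = 12.
Deadweight loss = ½ · (52 - 12) · (85 - 21) = ½ · 40 · 64 = 1280.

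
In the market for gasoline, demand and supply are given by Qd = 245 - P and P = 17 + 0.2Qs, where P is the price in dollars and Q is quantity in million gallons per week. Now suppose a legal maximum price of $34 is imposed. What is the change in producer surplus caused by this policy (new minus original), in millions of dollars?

Rearranging supply gives Qs = 5P - 85. Equilibrium: 245 - P = 5P - 85, so 330 = 6P and P* = 55, Q* = 190.
Since 34 < 55, the ceiling is binding.
At P = 34: Qd = 245 - 34 = 211 and Qs = 5·34 - 85 = 85.
Producer surplus without the control is ½ · (55 - 17) · 190 = 3610.
With the ceiling, producers sell 85 units at 34, so PS = ½ · (34 - 17) · 85 = 722.5.
Change in producer surplus = 722.5 - 3610 = -2887.5.

-2887.5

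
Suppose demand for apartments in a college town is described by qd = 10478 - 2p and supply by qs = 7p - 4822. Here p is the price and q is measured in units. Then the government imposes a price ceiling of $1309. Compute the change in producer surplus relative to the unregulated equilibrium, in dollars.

-2232414.5

Equilibrium: 10478 - 2p = 7p - 4822, so 15300 = 9p and p* = 1700, q* = 7078.
The ceiling of 1309 is below the equilibrium price 1700, so it binds.
At p = 1309: qd = 10478 - 2·1309 = 7860 and qs = 7·1309 - 4822 = 4341.
Producer surplus without the control is ½ · (1700 - 4822/7) · 7078 = 25049042/7.
With the ceiling, producers sell 4341 units at 1309, so PS = ½ · (1309 - 4822/7) · 4341 = 18844281/14.
Change in producer surplus = 18844281/14 - 25049042/7 = -2232414.5.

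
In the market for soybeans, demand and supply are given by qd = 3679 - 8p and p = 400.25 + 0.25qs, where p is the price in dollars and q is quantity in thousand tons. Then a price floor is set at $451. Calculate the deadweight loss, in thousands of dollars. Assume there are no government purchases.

Rearranging supply gives qs = 4p - 1601. Equilibrium: 3679 - 8p = 4p - 1601, so 5280 = 12p and p* = 440, q* = 159.
The floor of 451 is above the equilibrium price 440, so it binds.
At p = 451: qd = 3679 - 8·451 = 71 and qs = 4·451 - 1601 = 203.
Quantity traded falls to 71. At q = 71 the demand price is (3679 - 71)/8 = 451 and the supply price is (1601 + 71)/4 = 418.
Deadweight loss = ½ · (451 - 418) · (159 - 71) = ½ · 33 · 88 = 1452.

1452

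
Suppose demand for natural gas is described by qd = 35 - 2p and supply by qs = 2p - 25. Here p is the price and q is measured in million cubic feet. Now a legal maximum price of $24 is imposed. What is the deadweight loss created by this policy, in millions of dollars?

Setting quantity demanded equal to quantity supplied, 35 - 2p = 2p - 25, gives p* = 15 and q* = 5.
Since 24 is above p* = 15, the ceiling does not bind and the free-market outcome prevails.
Since the control does not bind, no trades are prevented and deadweight loss is zero.

0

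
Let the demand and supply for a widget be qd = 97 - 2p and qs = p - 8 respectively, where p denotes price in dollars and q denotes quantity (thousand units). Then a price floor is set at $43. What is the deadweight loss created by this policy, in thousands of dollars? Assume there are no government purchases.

In a free market, 97 - 2p = p - 8 gives the equilibrium p* = 35, q* = 27.
The floor of 43 is above the equilibrium price 35, so it binds.
At p = 43: qd = 97 - 2·43 = 11 and qs = 43 - 8 = 35.
Quantity traded falls to 11. At q = 11 the demand price is (97 - 11)/2 = 43 and the supply price is 8 + 11 = 19.
Deadweight loss = ½ · (43 - 19) · (27 - 11) = ½ · 24 · 16 = 192.

192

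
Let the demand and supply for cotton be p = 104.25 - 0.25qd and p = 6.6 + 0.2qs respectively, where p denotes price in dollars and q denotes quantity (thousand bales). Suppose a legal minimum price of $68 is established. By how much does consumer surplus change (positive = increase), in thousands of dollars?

Rearranging demand gives qd = 417 - 4p; rearranging supply gives qs = 5p - 33. Setting quantity demanded equal to quantity supplied, 417 - 4p = 5p - 33, gives p* = 50 and q* = 217.
The floor of 68 is above the equilibrium price 50, so it binds.
At p = 68: qd = 417 - 4·68 = 145 and qs = 5·68 - 33 = 307.
Consumer surplus without the control is ½ · (104.25 - 50) · 217 = 5886.125.
With the floor, consumers buy 145 units at 68, so CS = ½ · (104.25 - 68) · 145 = 2628.125.
Change in consumer surplus = 2628.125 - 5886.125 = -3258.

-3258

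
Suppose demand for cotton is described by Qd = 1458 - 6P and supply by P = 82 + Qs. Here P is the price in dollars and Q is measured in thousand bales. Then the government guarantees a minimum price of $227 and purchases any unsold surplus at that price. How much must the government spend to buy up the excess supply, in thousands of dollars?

Rearranging supply gives Qs = P - 82. Equilibrium: 1458 - 6P = P - 82, so 1540 = 7P and P* = 220, Q* = 138.
Since 227 > 220, the floor is binding.
At P = 227: Qd = 1458 - 6·227 = 96 and Qs = 227 - 82 = 145.
Surplus = Qs - Qd = 49.
Government expenditure = surplus × support price = 49 × 227 = 11123.

11123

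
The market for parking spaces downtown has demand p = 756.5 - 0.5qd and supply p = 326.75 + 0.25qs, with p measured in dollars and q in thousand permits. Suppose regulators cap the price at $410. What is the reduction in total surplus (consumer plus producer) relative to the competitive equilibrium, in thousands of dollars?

Rearranging demand gives qd = 1513 - 2p; rearranging supply gives qs = 4p - 1307. In a free market, 1513 - 2p = 4p - 1307 gives the equilibrium p* = 470, q* = 573.
Since 410 < 470, the ceiling is binding.
At p = 410: qd = 1513 - 2·410 = 693 and qs = 4·410 - 1307 = 333.
Quantity traded falls to 333. At q = 333 the demand price is (1513 - 333)/2 = 590 and the supply price is (1307 + 333)/4 = 410.
Deadweight loss = ½ · (590 - 410) · (573 - 333) = ½ · 180 · 240 = 21600.

21600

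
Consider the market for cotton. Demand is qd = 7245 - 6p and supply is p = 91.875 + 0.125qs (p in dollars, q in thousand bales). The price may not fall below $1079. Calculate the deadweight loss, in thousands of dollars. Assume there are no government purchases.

1360175.25

Rearranging supply gives qs = 8p - 735. In a free market, 7245 - 6p = 8p - 735 gives the equilibrium p* = 570, q* = 3825.
Since 1079 > 570, the floor is binding.
At p = 1079: qd = 7245 - 6·1079 = 771 and qs = 8·1079 - 735 = 7897.
Quantity traded falls to 771. At q = 771 the demand price is (7245 - 771)/6 = 1079 and the supply price is (735 + 771)/8 = 188.25.
Deadweight loss = ½ · (1079 - 188.25) · (3825 - 771) = ½ · 890.75 · 3054 = 1360175.25.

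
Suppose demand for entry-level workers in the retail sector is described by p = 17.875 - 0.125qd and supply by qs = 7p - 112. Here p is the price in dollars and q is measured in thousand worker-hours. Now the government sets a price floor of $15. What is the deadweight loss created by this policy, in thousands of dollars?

Rearranging demand gives qd = 143 - 8p. Equilibrium: 143 - 8p = 7p - 112, so 255 = 15p and p* = 17, q* = 7.
The floor of 15 is below the equilibrium price 17, so it is not binding; the market clears at p* = 17, q* = 7.
Since the control does not bind, no trades are prevented and deadweight loss is zero.

0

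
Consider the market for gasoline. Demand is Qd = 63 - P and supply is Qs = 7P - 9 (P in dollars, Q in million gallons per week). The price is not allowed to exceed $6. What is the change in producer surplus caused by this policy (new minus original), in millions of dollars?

Without the control the market clears where 63 - P = 7P - 9, i.e. P* = 9 and Q* = 54.
The ceiling of 6 is below the equilibrium price 9, so it binds.
At P = 6: Qd = 63 - 6 = 57 and Qs = 7·6 - 9 = 33.
Producer surplus without the control is ½ · (9 - 9/7) · 54 = 1458/7.
With the ceiling, producers sell 33 units at 6, so PS = ½ · (6 - 9/7) · 33 = 1089/14.
Change in producer surplus = 1089/14 - 1458/7 = -130.5.

-130.5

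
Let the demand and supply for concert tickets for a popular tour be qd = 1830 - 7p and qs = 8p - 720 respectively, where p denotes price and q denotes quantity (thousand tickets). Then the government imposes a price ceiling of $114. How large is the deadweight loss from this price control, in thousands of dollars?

Equilibrium: 1830 - 7p = 8p - 720, so 2550 = 15p and p* = 170, q* = 640.
The ceiling of 114 is below the equilibrium price 170, so it binds.
At p = 114: qd = 1830 - 7·114 = 1032 and qs = 8·114 - 720 = 192.
Quantity traded falls to 192. At q = 192 the demand price is (1830 - 192)/7 = 234 and the supply price is (720 + 192)/8 = 114.
Deadweight loss = ½ · (234 - 114) · (640 - 192) = ½ · 120 · 448 = 26880.

26880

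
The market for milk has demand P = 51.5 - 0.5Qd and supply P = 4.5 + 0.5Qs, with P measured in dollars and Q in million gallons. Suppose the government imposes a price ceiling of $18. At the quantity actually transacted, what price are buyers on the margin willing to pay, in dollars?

38

Rearranging demand gives Qd = 103 - 2P; rearranging supply gives Qs = 2P - 9. Without the control the market clears where 103 - 2P = 2P - 9, i.e. P* = 28 and Q* = 47.
Because the ceiling (18) lies below the market-clearing price, it is binding.
At P = 18: Qd = 103 - 2·18 = 67 and Qs = 2·18 - 9 = 27.
Only 27 units reach the market. On the demand curve, the marginal buyer's willingness to pay at Q = 27 is (103 - 27)/2 = 38.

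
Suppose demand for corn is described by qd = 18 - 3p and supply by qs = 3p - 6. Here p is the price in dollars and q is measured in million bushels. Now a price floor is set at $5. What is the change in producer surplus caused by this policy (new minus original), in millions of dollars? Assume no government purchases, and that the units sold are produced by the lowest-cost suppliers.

1.5

Setting quantity demanded equal to quantity supplied, 18 - 3p = 3p - 6, gives p* = 4 and q* = 6.
Since 5 > 4, the floor is binding.
At p = 5: qd = 18 - 3·5 = 3 and qs = 3·5 - 6 = 9.
Producer surplus without the control is ½ · (4 - 2) · 6 = 6.
With the floor, 3 units are sold at 5. The supply price at q = 3 is 3, so PS = ½ · [(5 - 2) + (5 - 3)] · 3 = 7.5.
Change in producer surplus = 7.5 - 6 = 1.5.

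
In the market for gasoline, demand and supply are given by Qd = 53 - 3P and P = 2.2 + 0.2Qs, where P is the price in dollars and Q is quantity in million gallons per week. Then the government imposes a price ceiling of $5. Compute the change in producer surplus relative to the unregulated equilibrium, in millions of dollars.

-64.5

Rearranging supply gives Qs = 5P - 11. Without the control the market clears where 53 - 3P = 5P - 11, i.e. P* = 8 and Q* = 29.
The ceiling of 5 is below the equilibrium price 8, so it binds.
At P = 5: Qd = 53 - 3·5 = 38 and Qs = 5·5 - 11 = 14.
Producer surplus without the control is ½ · (8 - 2.2) · 29 = 84.1.
With the ceiling, producers sell 14 units at 5, so PS = ½ · (5 - 2.2) · 14 = 19.6.
Change in producer surplus = 19.6 - 84.1 = -64.5.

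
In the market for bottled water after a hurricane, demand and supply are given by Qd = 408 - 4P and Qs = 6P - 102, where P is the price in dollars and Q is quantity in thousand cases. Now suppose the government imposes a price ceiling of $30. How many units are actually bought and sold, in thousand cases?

78

Equilibrium: 408 - 4P = 6P - 102, so 510 = 10P and P* = 51, Q* = 204.
Because the ceiling (30) lies below the market-clearing price, it is binding.
At P = 30: Qd = 408 - 4·30 = 288 and Qs = 6·30 - 102 = 78.
The quantity actually transacted is the short side, supply: 78.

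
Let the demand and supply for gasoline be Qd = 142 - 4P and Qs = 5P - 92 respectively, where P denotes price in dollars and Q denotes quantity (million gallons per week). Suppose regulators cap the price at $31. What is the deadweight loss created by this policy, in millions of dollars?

Equilibrium: 142 - 4P = 5P - 92, so 234 = 9P and P* = 26, Q* = 38.
The ceiling of 31 is above the equilibrium price 26, so it is not binding; the market clears at P* = 26, Q* = 38.
Since the control does not bind, no trades are prevented and deadweight loss is zero.

0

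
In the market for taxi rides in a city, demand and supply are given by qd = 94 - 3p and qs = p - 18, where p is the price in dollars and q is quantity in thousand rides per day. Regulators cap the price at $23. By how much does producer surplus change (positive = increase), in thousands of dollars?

-37.5

Setting quantity demanded equal to quantity supplied, 94 - 3p = p - 18, gives p* = 28 and q* = 10.
The ceiling of 23 is below the equilibrium price 28, so it binds.
At p = 23: qd = 94 - 3·23 = 25 and qs = 23 - 18 = 5.
Producer surplus without the control is ½ · (28 - 18) · 10 = 50.
With the ceiling, producers sell 5 units at 23, so PS = ½ · (23 - 18) · 5 = 12.5.
Change in producer surplus = 12.5 - 50 = -37.5.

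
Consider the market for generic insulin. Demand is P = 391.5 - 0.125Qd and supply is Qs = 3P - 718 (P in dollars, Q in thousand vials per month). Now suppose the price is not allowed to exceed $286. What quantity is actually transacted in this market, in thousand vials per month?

Rearranging demand gives Qd = 3132 - 8P. Setting quantity demanded equal to quantity supplied, 3132 - 8P = 3P - 718, gives P* = 350 and Q* = 332.
Since 286 < 350, the ceiling is binding.
At P = 286: Qd = 3132 - 8·286 = 844 and Qs = 3·286 - 718 = 140.
The quantity actually transacted is the short side, supply: 140.

140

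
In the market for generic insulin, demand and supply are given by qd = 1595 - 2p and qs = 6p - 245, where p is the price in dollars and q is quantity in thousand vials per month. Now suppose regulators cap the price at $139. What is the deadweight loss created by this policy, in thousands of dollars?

99372

Setting quantity demanded equal to quantity supplied, 1595 - 2p = 6p - 245, gives p* = 230 and q* = 1135.
The ceiling of 139 is below the equilibrium price 230, so it binds.
At p = 139: qd = 1595 - 2·139 = 1317 and qs = 6·139 - 245 = 589.
Quantity traded falls to 589. At q = 589 the demand price is (1595 - 589)/2 = 503 and the supply price is (245 + 589)/6 = 139.
Deadweight loss = ½ · (503 - 139) · (1135 - 589) = ½ · 364 · 546 = 99372.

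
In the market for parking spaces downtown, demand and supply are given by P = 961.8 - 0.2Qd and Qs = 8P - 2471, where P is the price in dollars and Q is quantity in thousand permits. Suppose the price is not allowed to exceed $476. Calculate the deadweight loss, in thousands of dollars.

Rearranging demand gives Qd = 4809 - 5P. Without the control the market clears where 4809 - 5P = 8P - 2471, i.e. P* = 560 and Q* = 2009.
The ceiling of 476 is below the equilibrium price 560, so it binds.
At P = 476: Qd = 4809 - 5·476 = 2429 and Qs = 8·476 - 2471 = 1337.
Quantity traded falls to 1337. At Q = 1337 the demand price is (4809 - 1337)/5 = 694.4 and the supply price is (2471 + 1337)/8 = 476.
Deadweight loss = ½ · (694.4 - 476) · (2009 - 1337) = ½ · 218.4 · 672 = 73382.4.

73382.4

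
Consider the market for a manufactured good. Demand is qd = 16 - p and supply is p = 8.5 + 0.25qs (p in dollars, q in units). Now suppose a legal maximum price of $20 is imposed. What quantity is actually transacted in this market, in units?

Rearranging supply gives qs = 4p - 34. Equilibrium: 16 - p = 4p - 34, so 50 = 5p and p* = 10, q* = 6.
The ceiling of 20 is above the equilibrium price 10, so it is not binding; the market clears at p* = 10, q* = 6.

6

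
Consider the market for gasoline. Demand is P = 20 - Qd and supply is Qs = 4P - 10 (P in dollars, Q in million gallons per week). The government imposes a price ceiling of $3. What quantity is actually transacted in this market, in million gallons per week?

2

Rearranging demand gives Qd = 20 - P. Equilibrium: 20 - P = 4P - 10, so 30 = 5P and P* = 6, Q* = 14.
The ceiling of 3 is below the equilibrium price 6, so it binds.
At P = 3: Qd = 20 - 3 = 17 and Qs = 4·3 - 10 = 2.
The quantity actually transacted is the short side, supply: 2.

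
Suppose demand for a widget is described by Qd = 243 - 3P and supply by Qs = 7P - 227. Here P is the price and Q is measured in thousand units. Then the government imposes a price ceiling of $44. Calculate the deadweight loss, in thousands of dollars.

Setting quantity demanded equal to quantity supplied, 243 - 3P = 7P - 227, gives P* = 47 and Q* = 102.
Since 44 < 47, the ceiling is binding.
At P = 44: Qd = 243 - 3·44 = 111 and Qs = 7·44 - 227 = 81.
Quantity traded falls to 81. At Q = 81 the demand price is (243 - 81)/3 = 54 and the supply price is (227 + 81)/7 = 44.
Deadweight loss = ½ · (54 - 44) · (102 - 81) = ½ · 10 · 21 = 105.

105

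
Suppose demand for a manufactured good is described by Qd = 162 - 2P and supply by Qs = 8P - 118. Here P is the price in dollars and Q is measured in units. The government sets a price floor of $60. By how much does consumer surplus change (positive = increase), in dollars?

Setting quantity demanded equal to quantity supplied, 162 - 2P = 8P - 118, gives P* = 28 and Q* = 106.
Because the floor (60) lies above the market-clearing price, it is binding.
At P = 60: Qd = 162 - 2·60 = 42 and Qs = 8·60 - 118 = 362.
Consumer surplus without the control is ½ · (81 - 28) · 106 = 2809.
With the floor, consumers buy 42 units at 60, so CS = ½ · (81 - 60) · 42 = 441.
Change in consumer surplus = 441 - 2809 = -2368.

-2368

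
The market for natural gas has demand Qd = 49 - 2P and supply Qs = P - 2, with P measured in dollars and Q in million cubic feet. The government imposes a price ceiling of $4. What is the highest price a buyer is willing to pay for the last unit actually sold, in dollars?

Equilibrium: 49 - 2P = P - 2, so 51 = 3P and P* = 17, Q* = 15.
The ceiling of 4 is below the equilibrium price 17, so it binds.
At P = 4: Qd = 49 - 2·4 = 41 and Qs = 4 - 2 = 2.
Only 2 units reach the market. On the demand curve, the marginal buyer's willingness to pay at Q = 2 is (49 - 2)/2 = 23.5.

23.5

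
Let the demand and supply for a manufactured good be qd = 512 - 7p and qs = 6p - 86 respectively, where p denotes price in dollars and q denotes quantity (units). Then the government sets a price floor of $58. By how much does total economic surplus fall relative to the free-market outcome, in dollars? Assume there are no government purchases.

1092

Without the control the market clears where 512 - 7p = 6p - 86, i.e. p* = 46 and q* = 190.
Because the floor (58) lies above the market-clearing price, it is binding.
At p = 58: qd = 512 - 7·58 = 106 and qs = 6·58 - 86 = 262.
Quantity traded falls to 106. At q = 106 the demand price is (512 - 106)/7 = 58 and the supply price is (86 + 106)/6 = 32.
Deadweight loss = ½ · (58 - 32) · (190 - 106) = ½ · 26 · 84 = 1092.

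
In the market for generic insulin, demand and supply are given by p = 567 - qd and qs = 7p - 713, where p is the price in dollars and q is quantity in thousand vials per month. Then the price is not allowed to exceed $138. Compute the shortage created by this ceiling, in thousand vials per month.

Rearranging demand gives qd = 567 - p. Setting quantity demanded equal to quantity supplied, 567 - p = 7p - 713, gives p* = 160 and q* = 407.
Since 138 < 160, the ceiling is binding.
At p = 138: qd = 567 - 138 = 429 and qs = 7·138 - 713 = 253.
Shortage = qd - qs = 429 - 253 = 176.

176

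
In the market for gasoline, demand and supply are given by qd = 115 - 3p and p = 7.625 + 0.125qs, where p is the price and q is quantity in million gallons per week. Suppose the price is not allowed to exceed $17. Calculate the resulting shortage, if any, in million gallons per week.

Rearranging supply gives qs = 8p - 61. Equilibrium: 115 - 3p = 8p - 61, so 176 = 11p and p* = 16, q* = 67.
The ceiling of 17 is above the equilibrium price 16, so it is not binding; the market clears at p* = 16, q* = 67.
Since the control does not bind, there is no shortage.

0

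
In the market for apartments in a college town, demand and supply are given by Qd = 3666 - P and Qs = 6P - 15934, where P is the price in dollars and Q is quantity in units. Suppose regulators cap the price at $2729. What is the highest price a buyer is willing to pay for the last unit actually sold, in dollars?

3226

Without the control the market clears where 3666 - P = 6P - 15934, i.e. P* = 2800 and Q* = 866.
The ceiling of 2729 is below the equilibrium price 2800, so it binds.
At P = 2729: Qd = 3666 - 2729 = 937 and Qs = 6·2729 - 15934 = 440.
Only 440 units reach the market. On the demand curve, the marginal buyer's willingness to pay at Q = 440 is (3666 - 440) = 3226.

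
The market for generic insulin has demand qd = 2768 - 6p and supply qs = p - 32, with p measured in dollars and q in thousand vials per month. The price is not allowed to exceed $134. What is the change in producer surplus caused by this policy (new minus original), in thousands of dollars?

-62510

Without the control the market clears where 2768 - 6p = p - 32, i.e. p* = 400 and q* = 368.
Since 134 < 400, the ceiling is binding.
At p = 134: qd = 2768 - 6·134 = 1964 and qs = 134 - 32 = 102.
Producer surplus without the control is ½ · (400 - 32) · 368 = 67712.
With the ceiling, producers sell 102 units at 134, so PS = ½ · (134 - 32) · 102 = 5202.
Change in producer surplus = 5202 - 67712 = -62510.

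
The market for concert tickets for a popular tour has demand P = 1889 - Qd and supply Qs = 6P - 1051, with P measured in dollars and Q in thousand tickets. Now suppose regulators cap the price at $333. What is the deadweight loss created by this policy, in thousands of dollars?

158949

Rearranging demand gives Qd = 1889 - P. Without the control the market clears where 1889 - P = 6P - 1051, i.e. P* = 420 and Q* = 1469.
Because the ceiling (333) lies below the market-clearing price, it is binding.
At P = 333: Qd = 1889 - 333 = 1556 and Qs = 6·333 - 1051 = 947.
Quantity traded falls to 947. At Q = 947 the demand price is 1889 - 947 = 942 and the supply price is (1051 + 947)/6 = 333.
Deadweight loss = ½ · (942 - 333) · (1469 - 947) = ½ · 609 · 522 = 158949.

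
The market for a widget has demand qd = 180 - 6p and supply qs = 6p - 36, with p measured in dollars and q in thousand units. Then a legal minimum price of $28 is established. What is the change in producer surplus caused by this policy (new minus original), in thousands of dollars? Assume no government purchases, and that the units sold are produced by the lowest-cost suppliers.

Without the control the market clears where 180 - 6p = 6p - 36, i.e. p* = 18 and q* = 72.
Because the floor (28) lies above the market-clearing price, it is binding.
At p = 28: qd = 180 - 6·28 = 12 and qs = 6·28 - 36 = 132.
Producer surplus without the control is ½ · (18 - 6) · 72 = 432.
With the floor, 12 units are sold at 28. The supply price at q = 12 is 8, so PS = ½ · [(28 - 6) + (28 - 8)] · 12 = 252.
Change in producer surplus = 252 - 432 = -180.

-180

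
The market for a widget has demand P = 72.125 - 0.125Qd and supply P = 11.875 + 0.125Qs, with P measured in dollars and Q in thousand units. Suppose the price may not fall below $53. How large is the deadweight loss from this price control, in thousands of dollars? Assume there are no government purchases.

968

Rearranging demand gives Qd = 577 - 8P; rearranging supply gives Qs = 8P - 95. In a free market, 577 - 8P = 8P - 95 gives the equilibrium P* = 42, Q* = 241.
Since 53 > 42, the floor is binding.
At P = 53: Qd = 577 - 8·53 = 153 and Qs = 8·53 - 95 = 329.
Quantity traded falls to 153. At Q = 153 the demand price is (577 - 153)/8 = 53 and the supply price is (95 + 153)/8 = 31.
Deadweight loss = ½ · (53 - 31) · (241 - 153) = ½ · 22 · 88 = 968.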